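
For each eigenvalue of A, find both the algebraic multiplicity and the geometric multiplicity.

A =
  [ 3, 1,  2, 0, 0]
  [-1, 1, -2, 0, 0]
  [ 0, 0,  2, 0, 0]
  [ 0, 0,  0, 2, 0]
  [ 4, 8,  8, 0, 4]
λ = 2: alg = 4, geom = 3; λ = 4: alg = 1, geom = 1

Step 1 — factor the characteristic polynomial to read off the algebraic multiplicities:
  χ_A(x) = (x - 4)*(x - 2)^4

Step 2 — compute geometric multiplicities via the rank-nullity identity g(λ) = n − rank(A − λI):
  rank(A − (2)·I) = 2, so dim ker(A − (2)·I) = n − 2 = 3
  rank(A − (4)·I) = 4, so dim ker(A − (4)·I) = n − 4 = 1

Summary:
  λ = 2: algebraic multiplicity = 4, geometric multiplicity = 3
  λ = 4: algebraic multiplicity = 1, geometric multiplicity = 1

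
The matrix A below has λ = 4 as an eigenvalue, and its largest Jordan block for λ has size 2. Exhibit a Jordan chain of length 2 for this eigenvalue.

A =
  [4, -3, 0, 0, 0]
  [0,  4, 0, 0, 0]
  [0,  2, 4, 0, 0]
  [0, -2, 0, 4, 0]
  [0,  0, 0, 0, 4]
A Jordan chain for λ = 4 of length 2:
v_1 = (-3, 0, 2, -2, 0)ᵀ
v_2 = (0, 1, 0, 0, 0)ᵀ

Let N = A − (4)·I. We want v_2 with N^2 v_2 = 0 but N^1 v_2 ≠ 0; then v_{j-1} := N · v_j for j = 2, …, 2.

Pick v_2 = (0, 1, 0, 0, 0)ᵀ.
Then v_1 = N · v_2 = (-3, 0, 2, -2, 0)ᵀ.

Sanity check: (A − (4)·I) v_1 = (0, 0, 0, 0, 0)ᵀ = 0. ✓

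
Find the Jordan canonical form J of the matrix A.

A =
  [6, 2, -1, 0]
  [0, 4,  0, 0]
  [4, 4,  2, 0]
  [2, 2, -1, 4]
J_2(4) ⊕ J_1(4) ⊕ J_1(4)

The characteristic polynomial is
  det(x·I − A) = x^4 - 16*x^3 + 96*x^2 - 256*x + 256 = (x - 4)^4

Eigenvalues and multiplicities (the geometric multiplicity of λ is n − rank(A − λI), which equals the number of Jordan blocks for λ):
  λ = 4: algebraic multiplicity = 4, geometric multiplicity = 3

Determining the block sizes for each eigenvalue:
  λ = 4: 3 blocks summing to 4 forces exactly one block of size 2 and the rest size 1 → block sizes [2, 1, 1]

Assembling the blocks gives a Jordan form
J =
  [4, 1, 0, 0]
  [0, 4, 0, 0]
  [0, 0, 4, 0]
  [0, 0, 0, 4]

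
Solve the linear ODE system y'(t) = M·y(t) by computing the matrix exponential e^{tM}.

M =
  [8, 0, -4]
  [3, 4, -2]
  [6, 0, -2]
e^{tM} =
  [3*exp(4*t) - 2*exp(2*t), 0, -2*exp(4*t) + 2*exp(2*t)]
  [3*t*exp(4*t), exp(4*t), -2*t*exp(4*t)]
  [3*exp(4*t) - 3*exp(2*t), 0, -2*exp(4*t) + 3*exp(2*t)]

Strategy: write M = P · J · P⁻¹ where J is a Jordan canonical form, so e^{tM} = P · e^{tJ} · P⁻¹, and e^{tJ} can be computed block-by-block.

M has Jordan form
J =
  [2, 0, 0]
  [0, 4, 1]
  [0, 0, 4]
(up to reordering of blocks).

Per-block formulas:
  For a 1×1 block at λ = 2: exp(t · [2]) = [e^(2t)].
  For a 2×2 Jordan block J_2(4): exp(t · J_2(4)) = e^(4t)·(I + t·N), where N is the 2×2 nilpotent shift.

After assembling e^{tJ} and conjugating by P, we get:

e^{tM} =
  [3*exp(4*t) - 2*exp(2*t), 0, -2*exp(4*t) + 2*exp(2*t)]
  [3*t*exp(4*t), exp(4*t), -2*t*exp(4*t)]
  [3*exp(4*t) - 3*exp(2*t), 0, -2*exp(4*t) + 3*exp(2*t)]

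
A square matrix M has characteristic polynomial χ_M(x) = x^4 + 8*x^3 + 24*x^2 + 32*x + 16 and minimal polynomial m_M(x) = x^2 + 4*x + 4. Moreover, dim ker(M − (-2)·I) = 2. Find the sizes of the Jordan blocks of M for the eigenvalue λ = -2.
Block sizes for λ = -2: [2, 2]

Step 1 — from the characteristic polynomial, algebraic multiplicity of λ = -2 is 4. From dim ker(M − (-2)·I) = 2, there are exactly 2 Jordan blocks for λ = -2.
Step 2 — from the minimal polynomial, the factor (x + 2)^2 tells us the largest block for λ = -2 has size 2.
Step 3 — with total size 4, 2 blocks, and largest block 2, the block sizes (in nonincreasing order) are [2, 2].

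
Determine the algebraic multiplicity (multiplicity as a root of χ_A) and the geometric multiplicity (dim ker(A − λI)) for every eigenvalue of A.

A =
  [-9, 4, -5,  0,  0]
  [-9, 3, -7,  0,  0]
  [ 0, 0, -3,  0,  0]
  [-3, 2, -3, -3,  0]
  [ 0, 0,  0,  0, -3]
λ = -3: alg = 5, geom = 3

Step 1 — factor the characteristic polynomial to read off the algebraic multiplicities:
  χ_A(x) = (x + 3)^5

Step 2 — compute geometric multiplicities via the rank-nullity identity g(λ) = n − rank(A − λI):
  rank(A − (-3)·I) = 2, so dim ker(A − (-3)·I) = n − 2 = 3

Summary:
  λ = -3: algebraic multiplicity = 5, geometric multiplicity = 3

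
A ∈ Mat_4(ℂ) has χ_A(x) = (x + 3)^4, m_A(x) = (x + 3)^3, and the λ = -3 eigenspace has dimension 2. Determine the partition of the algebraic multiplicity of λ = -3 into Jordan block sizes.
Block sizes for λ = -3: [3, 1]

Step 1 — from the characteristic polynomial, algebraic multiplicity of λ = -3 is 4. From dim ker(A − (-3)·I) = 2, there are exactly 2 Jordan blocks for λ = -3.
Step 2 — from the minimal polynomial, the factor (x + 3)^3 tells us the largest block for λ = -3 has size 3.
Step 3 — with total size 4, 2 blocks, and largest block 3, the block sizes (in nonincreasing order) are [3, 1].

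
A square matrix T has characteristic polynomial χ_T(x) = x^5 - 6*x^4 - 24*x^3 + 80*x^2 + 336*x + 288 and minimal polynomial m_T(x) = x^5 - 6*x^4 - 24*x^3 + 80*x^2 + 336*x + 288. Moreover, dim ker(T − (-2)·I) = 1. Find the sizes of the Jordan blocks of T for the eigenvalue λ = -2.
Block sizes for λ = -2: [3]

Step 1 — from the characteristic polynomial, algebraic multiplicity of λ = -2 is 3. From dim ker(T − (-2)·I) = 1, there are exactly 1 Jordan blocks for λ = -2.
Step 2 — from the minimal polynomial, the factor (x + 2)^3 tells us the largest block for λ = -2 has size 3.
Step 3 — with total size 3, 1 blocks, and largest block 3, the block sizes (in nonincreasing order) are [3].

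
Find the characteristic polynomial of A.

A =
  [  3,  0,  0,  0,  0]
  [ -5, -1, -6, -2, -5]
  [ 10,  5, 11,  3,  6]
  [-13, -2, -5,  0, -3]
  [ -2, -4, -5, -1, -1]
x^5 - 12*x^4 + 54*x^3 - 108*x^2 + 81*x

Expanding det(x·I − A) (e.g. by cofactor expansion or by noting that A is similar to its Jordan form J, which has the same characteristic polynomial as A) gives
  χ_A(x) = x^5 - 12*x^4 + 54*x^3 - 108*x^2 + 81*x
which factors as x*(x - 3)^4. The eigenvalues (with algebraic multiplicities) are λ = 0 with multiplicity 1, λ = 3 with multiplicity 4.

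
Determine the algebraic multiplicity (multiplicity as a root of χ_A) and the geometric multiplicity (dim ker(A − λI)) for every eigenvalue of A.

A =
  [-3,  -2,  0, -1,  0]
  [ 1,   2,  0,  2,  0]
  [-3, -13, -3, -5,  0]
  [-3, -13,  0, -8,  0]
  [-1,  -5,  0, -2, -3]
λ = -3: alg = 5, geom = 3

Step 1 — factor the characteristic polynomial to read off the algebraic multiplicities:
  χ_A(x) = (x + 3)^5

Step 2 — compute geometric multiplicities via the rank-nullity identity g(λ) = n − rank(A − λI):
  rank(A − (-3)·I) = 2, so dim ker(A − (-3)·I) = n − 2 = 3

Summary:
  λ = -3: algebraic multiplicity = 5, geometric multiplicity = 3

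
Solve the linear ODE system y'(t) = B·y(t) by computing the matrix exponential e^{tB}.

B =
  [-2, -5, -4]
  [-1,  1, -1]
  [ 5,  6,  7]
e^{tB} =
  [t^2*exp(2*t)/2 - 4*t*exp(2*t) + exp(2*t), t^2*exp(2*t)/2 - 5*t*exp(2*t), t^2*exp(2*t)/2 - 4*t*exp(2*t)]
  [-t*exp(2*t), -t*exp(2*t) + exp(2*t), -t*exp(2*t)]
  [-t^2*exp(2*t)/2 + 5*t*exp(2*t), -t^2*exp(2*t)/2 + 6*t*exp(2*t), -t^2*exp(2*t)/2 + 5*t*exp(2*t) + exp(2*t)]

Strategy: write B = P · J · P⁻¹ where J is a Jordan canonical form, so e^{tB} = P · e^{tJ} · P⁻¹, and e^{tJ} can be computed block-by-block.

B has Jordan form
J =
  [2, 1, 0]
  [0, 2, 1]
  [0, 0, 2]
(up to reordering of blocks).

Per-block formulas:
  For a 3×3 Jordan block J_3(2): exp(t · J_3(2)) = e^(2t)·(I + t·N + (t^2/2)·N^2), where N is the 3×3 nilpotent shift.

After assembling e^{tJ} and conjugating by P, we get:

e^{tB} =
  [t^2*exp(2*t)/2 - 4*t*exp(2*t) + exp(2*t), t^2*exp(2*t)/2 - 5*t*exp(2*t), t^2*exp(2*t)/2 - 4*t*exp(2*t)]
  [-t*exp(2*t), -t*exp(2*t) + exp(2*t), -t*exp(2*t)]
  [-t^2*exp(2*t)/2 + 5*t*exp(2*t), -t^2*exp(2*t)/2 + 6*t*exp(2*t), -t^2*exp(2*t)/2 + 5*t*exp(2*t) + exp(2*t)]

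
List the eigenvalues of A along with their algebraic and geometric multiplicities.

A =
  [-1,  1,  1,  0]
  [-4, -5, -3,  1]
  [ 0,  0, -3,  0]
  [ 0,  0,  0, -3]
λ = -3: alg = 4, geom = 2

Step 1 — factor the characteristic polynomial to read off the algebraic multiplicities:
  χ_A(x) = (x + 3)^4

Step 2 — compute geometric multiplicities via the rank-nullity identity g(λ) = n − rank(A − λI):
  rank(A − (-3)·I) = 2, so dim ker(A − (-3)·I) = n − 2 = 2

Summary:
  λ = -3: algebraic multiplicity = 4, geometric multiplicity = 2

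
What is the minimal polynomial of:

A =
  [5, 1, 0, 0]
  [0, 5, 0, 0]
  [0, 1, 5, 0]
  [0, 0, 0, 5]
x^2 - 10*x + 25

The characteristic polynomial is χ_A(x) = (x - 5)^4, so the eigenvalues are known. The minimal polynomial is
  m_A(x) = Π_λ (x − λ)^{k_λ}
where k_λ is the size of the *largest* Jordan block for λ (equivalently, the smallest k with (A − λI)^k v = 0 for every generalised eigenvector v of λ).

  λ = 5: largest Jordan block has size 2, contributing (x − 5)^2

So m_A(x) = (x - 5)^2 = x^2 - 10*x + 25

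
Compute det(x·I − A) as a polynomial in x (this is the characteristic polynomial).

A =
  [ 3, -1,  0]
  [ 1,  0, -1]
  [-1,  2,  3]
x^3 - 6*x^2 + 12*x - 8

Expanding det(x·I − A) (e.g. by cofactor expansion or by noting that A is similar to its Jordan form J, which has the same characteristic polynomial as A) gives
  χ_A(x) = x^3 - 6*x^2 + 12*x - 8
which factors as (x - 2)^3. The eigenvalues (with algebraic multiplicities) are λ = 2 with multiplicity 3.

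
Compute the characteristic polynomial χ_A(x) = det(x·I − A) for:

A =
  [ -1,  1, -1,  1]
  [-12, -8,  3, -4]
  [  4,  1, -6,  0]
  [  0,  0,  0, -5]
x^4 + 20*x^3 + 150*x^2 + 500*x + 625

Expanding det(x·I − A) (e.g. by cofactor expansion or by noting that A is similar to its Jordan form J, which has the same characteristic polynomial as A) gives
  χ_A(x) = x^4 + 20*x^3 + 150*x^2 + 500*x + 625
which factors as (x + 5)^4. The eigenvalues (with algebraic multiplicities) are λ = -5 with multiplicity 4.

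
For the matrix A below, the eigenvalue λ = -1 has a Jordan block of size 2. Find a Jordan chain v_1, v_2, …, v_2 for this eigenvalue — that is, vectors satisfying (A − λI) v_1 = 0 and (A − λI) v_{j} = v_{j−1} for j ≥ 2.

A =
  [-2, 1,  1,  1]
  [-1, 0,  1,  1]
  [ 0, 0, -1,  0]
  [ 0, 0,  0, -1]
A Jordan chain for λ = -1 of length 2:
v_1 = (-1, -1, 0, 0)ᵀ
v_2 = (1, 0, 0, 0)ᵀ

Let N = A − (-1)·I. We want v_2 with N^2 v_2 = 0 but N^1 v_2 ≠ 0; then v_{j-1} := N · v_j for j = 2, …, 2.

Pick v_2 = (1, 0, 0, 0)ᵀ.
Then v_1 = N · v_2 = (-1, -1, 0, 0)ᵀ.

Sanity check: (A − (-1)·I) v_1 = (0, 0, 0, 0)ᵀ = 0. ✓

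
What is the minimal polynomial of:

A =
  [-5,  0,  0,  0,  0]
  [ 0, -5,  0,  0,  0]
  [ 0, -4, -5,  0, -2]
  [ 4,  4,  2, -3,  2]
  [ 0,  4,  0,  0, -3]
x^2 + 8*x + 15

The characteristic polynomial is χ_A(x) = (x + 3)^2*(x + 5)^3, so the eigenvalues are known. The minimal polynomial is
  m_A(x) = Π_λ (x − λ)^{k_λ}
where k_λ is the size of the *largest* Jordan block for λ (equivalently, the smallest k with (A − λI)^k v = 0 for every generalised eigenvector v of λ).

  λ = -5: largest Jordan block has size 1, contributing (x + 5)
  λ = -3: largest Jordan block has size 1, contributing (x + 3)

So m_A(x) = (x + 3)*(x + 5) = x^2 + 8*x + 15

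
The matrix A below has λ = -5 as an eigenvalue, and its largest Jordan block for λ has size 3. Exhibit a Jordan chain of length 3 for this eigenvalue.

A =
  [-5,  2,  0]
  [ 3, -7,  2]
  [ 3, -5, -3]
A Jordan chain for λ = -5 of length 3:
v_1 = (6, 0, -9)ᵀ
v_2 = (0, 3, 3)ᵀ
v_3 = (1, 0, 0)ᵀ

Let N = A − (-5)·I. We want v_3 with N^3 v_3 = 0 but N^2 v_3 ≠ 0; then v_{j-1} := N · v_j for j = 3, …, 2.

Pick v_3 = (1, 0, 0)ᵀ.
Then v_2 = N · v_3 = (0, 3, 3)ᵀ.
Then v_1 = N · v_2 = (6, 0, -9)ᵀ.

Sanity check: (A − (-5)·I) v_1 = (0, 0, 0)ᵀ = 0. ✓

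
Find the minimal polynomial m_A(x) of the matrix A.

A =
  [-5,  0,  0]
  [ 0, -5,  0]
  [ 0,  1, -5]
x^2 + 10*x + 25

The characteristic polynomial is χ_A(x) = (x + 5)^3, so the eigenvalues are known. The minimal polynomial is
  m_A(x) = Π_λ (x − λ)^{k_λ}
where k_λ is the size of the *largest* Jordan block for λ (equivalently, the smallest k with (A − λI)^k v = 0 for every generalised eigenvector v of λ).

  λ = -5: largest Jordan block has size 2, contributing (x + 5)^2

So m_A(x) = (x + 5)^2 = x^2 + 10*x + 25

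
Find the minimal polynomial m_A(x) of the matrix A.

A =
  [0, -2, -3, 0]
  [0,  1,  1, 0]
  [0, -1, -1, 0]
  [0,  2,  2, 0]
x^3

The characteristic polynomial is χ_A(x) = x^4, so the eigenvalues are known. The minimal polynomial is
  m_A(x) = Π_λ (x − λ)^{k_λ}
where k_λ is the size of the *largest* Jordan block for λ (equivalently, the smallest k with (A − λI)^k v = 0 for every generalised eigenvector v of λ).

  λ = 0: largest Jordan block has size 3, contributing (x − 0)^3

So m_A(x) = x^3 = x^3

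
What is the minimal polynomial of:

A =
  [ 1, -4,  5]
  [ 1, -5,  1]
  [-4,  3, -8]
x^3 + 12*x^2 + 48*x + 64

The characteristic polynomial is χ_A(x) = (x + 4)^3, so the eigenvalues are known. The minimal polynomial is
  m_A(x) = Π_λ (x − λ)^{k_λ}
where k_λ is the size of the *largest* Jordan block for λ (equivalently, the smallest k with (A − λI)^k v = 0 for every generalised eigenvector v of λ).

  λ = -4: largest Jordan block has size 3, contributing (x + 4)^3

So m_A(x) = (x + 4)^3 = x^3 + 12*x^2 + 48*x + 64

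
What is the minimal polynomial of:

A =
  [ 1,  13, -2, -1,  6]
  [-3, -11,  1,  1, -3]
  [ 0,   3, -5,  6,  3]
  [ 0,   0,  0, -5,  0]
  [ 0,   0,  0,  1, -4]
x^4 + 19*x^3 + 135*x^2 + 425*x + 500

The characteristic polynomial is χ_A(x) = (x + 4)*(x + 5)^4, so the eigenvalues are known. The minimal polynomial is
  m_A(x) = Π_λ (x − λ)^{k_λ}
where k_λ is the size of the *largest* Jordan block for λ (equivalently, the smallest k with (A − λI)^k v = 0 for every generalised eigenvector v of λ).

  λ = -5: largest Jordan block has size 3, contributing (x + 5)^3
  λ = -4: largest Jordan block has size 1, contributing (x + 4)

So m_A(x) = (x + 4)*(x + 5)^3 = x^4 + 19*x^3 + 135*x^2 + 425*x + 500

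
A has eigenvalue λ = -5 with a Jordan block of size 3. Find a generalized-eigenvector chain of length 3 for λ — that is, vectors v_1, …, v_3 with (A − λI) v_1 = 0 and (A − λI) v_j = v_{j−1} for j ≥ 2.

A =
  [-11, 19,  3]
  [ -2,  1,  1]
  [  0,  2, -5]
A Jordan chain for λ = -5 of length 3:
v_1 = (-2, 0, -4)ᵀ
v_2 = (-6, -2, 0)ᵀ
v_3 = (1, 0, 0)ᵀ

Let N = A − (-5)·I. We want v_3 with N^3 v_3 = 0 but N^2 v_3 ≠ 0; then v_{j-1} := N · v_j for j = 3, …, 2.

Pick v_3 = (1, 0, 0)ᵀ.
Then v_2 = N · v_3 = (-6, -2, 0)ᵀ.
Then v_1 = N · v_2 = (-2, 0, -4)ᵀ.

Sanity check: (A − (-5)·I) v_1 = (0, 0, 0)ᵀ = 0. ✓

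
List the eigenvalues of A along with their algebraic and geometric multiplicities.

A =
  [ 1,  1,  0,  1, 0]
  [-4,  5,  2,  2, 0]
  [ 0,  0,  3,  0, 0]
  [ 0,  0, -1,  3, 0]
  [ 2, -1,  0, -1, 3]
λ = 3: alg = 5, geom = 3

Step 1 — factor the characteristic polynomial to read off the algebraic multiplicities:
  χ_A(x) = (x - 3)^5

Step 2 — compute geometric multiplicities via the rank-nullity identity g(λ) = n − rank(A − λI):
  rank(A − (3)·I) = 2, so dim ker(A − (3)·I) = n − 2 = 3

Summary:
  λ = 3: algebraic multiplicity = 5, geometric multiplicity = 3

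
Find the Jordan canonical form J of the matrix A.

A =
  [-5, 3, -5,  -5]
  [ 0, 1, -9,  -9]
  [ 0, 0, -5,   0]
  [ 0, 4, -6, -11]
J_3(-5) ⊕ J_1(-5)

The characteristic polynomial is
  det(x·I − A) = x^4 + 20*x^3 + 150*x^2 + 500*x + 625 = (x + 5)^4

Eigenvalues and multiplicities (the geometric multiplicity of λ is n − rank(A − λI), which equals the number of Jordan blocks for λ):
  λ = -5: algebraic multiplicity = 4, geometric multiplicity = 2

Determining the block sizes for each eigenvalue:
  λ = -5: with am = 4 and gm = 2, the partition is not yet determined (e.g. several partitions of 4 into 2 parts exist). Let N = A − (-5)·I. Computing rank(N^1) = 2, rank(N^2) = 1, rank(N^3) = 0; the number of blocks of size ≥ j is rank(N^{j−1}) − rank(N^j), giving [2, 1, 1]. So we have 1 block(s) of size 3, 1 block(s) of size 1 → block sizes [3, 1]

Assembling the blocks gives a Jordan form
J =
  [-5,  1,  0,  0]
  [ 0, -5,  1,  0]
  [ 0,  0, -5,  0]
  [ 0,  0,  0, -5]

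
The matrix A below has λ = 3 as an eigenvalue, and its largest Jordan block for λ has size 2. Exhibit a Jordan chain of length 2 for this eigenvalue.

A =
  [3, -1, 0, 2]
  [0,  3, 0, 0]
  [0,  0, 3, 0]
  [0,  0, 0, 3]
A Jordan chain for λ = 3 of length 2:
v_1 = (-1, 0, 0, 0)ᵀ
v_2 = (0, 1, 0, 0)ᵀ

Let N = A − (3)·I. We want v_2 with N^2 v_2 = 0 but N^1 v_2 ≠ 0; then v_{j-1} := N · v_j for j = 2, …, 2.

Pick v_2 = (0, 1, 0, 0)ᵀ.
Then v_1 = N · v_2 = (-1, 0, 0, 0)ᵀ.

Sanity check: (A − (3)·I) v_1 = (0, 0, 0, 0)ᵀ = 0. ✓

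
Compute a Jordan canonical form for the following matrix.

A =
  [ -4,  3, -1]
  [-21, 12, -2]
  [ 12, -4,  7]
J_3(5)

The characteristic polynomial is
  det(x·I − A) = x^3 - 15*x^2 + 75*x - 125 = (x - 5)^3

Eigenvalues and multiplicities (the geometric multiplicity of λ is n − rank(A − λI), which equals the number of Jordan blocks for λ):
  λ = 5: algebraic multiplicity = 3, geometric multiplicity = 1

Determining the block sizes for each eigenvalue:
  λ = 5: one block (gm = 1), so the single block has size am = 3 → block sizes [3]

Assembling the blocks gives a Jordan form
J =
  [5, 1, 0]
  [0, 5, 1]
  [0, 0, 5]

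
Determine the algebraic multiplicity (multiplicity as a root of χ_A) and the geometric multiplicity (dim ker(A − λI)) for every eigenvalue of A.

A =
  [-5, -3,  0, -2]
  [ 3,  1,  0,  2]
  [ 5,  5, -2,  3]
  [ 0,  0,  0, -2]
λ = -2: alg = 4, geom = 2

Step 1 — factor the characteristic polynomial to read off the algebraic multiplicities:
  χ_A(x) = (x + 2)^4

Step 2 — compute geometric multiplicities via the rank-nullity identity g(λ) = n − rank(A − λI):
  rank(A − (-2)·I) = 2, so dim ker(A − (-2)·I) = n − 2 = 2

Summary:
  λ = -2: algebraic multiplicity = 4, geometric multiplicity = 2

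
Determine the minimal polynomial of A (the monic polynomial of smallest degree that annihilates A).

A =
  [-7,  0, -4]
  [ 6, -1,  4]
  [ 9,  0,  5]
x^2 + 2*x + 1

The characteristic polynomial is χ_A(x) = (x + 1)^3, so the eigenvalues are known. The minimal polynomial is
  m_A(x) = Π_λ (x − λ)^{k_λ}
where k_λ is the size of the *largest* Jordan block for λ (equivalently, the smallest k with (A − λI)^k v = 0 for every generalised eigenvector v of λ).

  λ = -1: largest Jordan block has size 2, contributing (x + 1)^2

So m_A(x) = (x + 1)^2 = x^2 + 2*x + 1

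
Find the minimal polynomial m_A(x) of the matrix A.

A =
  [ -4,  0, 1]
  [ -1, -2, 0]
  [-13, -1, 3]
x^3 + 3*x^2 + 3*x + 1

The characteristic polynomial is χ_A(x) = (x + 1)^3, so the eigenvalues are known. The minimal polynomial is
  m_A(x) = Π_λ (x − λ)^{k_λ}
where k_λ is the size of the *largest* Jordan block for λ (equivalently, the smallest k with (A − λI)^k v = 0 for every generalised eigenvector v of λ).

  λ = -1: largest Jordan block has size 3, contributing (x + 1)^3

So m_A(x) = (x + 1)^3 = x^3 + 3*x^2 + 3*x + 1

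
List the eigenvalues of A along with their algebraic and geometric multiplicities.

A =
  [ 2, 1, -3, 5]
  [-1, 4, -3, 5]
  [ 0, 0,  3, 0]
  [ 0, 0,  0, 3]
λ = 3: alg = 4, geom = 3

Step 1 — factor the characteristic polynomial to read off the algebraic multiplicities:
  χ_A(x) = (x - 3)^4

Step 2 — compute geometric multiplicities via the rank-nullity identity g(λ) = n − rank(A − λI):
  rank(A − (3)·I) = 1, so dim ker(A − (3)·I) = n − 1 = 3

Summary:
  λ = 3: algebraic multiplicity = 4, geometric multiplicity = 3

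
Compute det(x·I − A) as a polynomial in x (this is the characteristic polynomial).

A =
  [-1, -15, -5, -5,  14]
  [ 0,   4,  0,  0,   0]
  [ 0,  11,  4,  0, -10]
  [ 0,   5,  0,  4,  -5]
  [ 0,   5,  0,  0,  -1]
x^5 - 10*x^4 + 25*x^3 + 20*x^2 - 80*x - 64

Expanding det(x·I − A) (e.g. by cofactor expansion or by noting that A is similar to its Jordan form J, which has the same characteristic polynomial as A) gives
  χ_A(x) = x^5 - 10*x^4 + 25*x^3 + 20*x^2 - 80*x - 64
which factors as (x - 4)^3*(x + 1)^2. The eigenvalues (with algebraic multiplicities) are λ = -1 with multiplicity 2, λ = 4 with multiplicity 3.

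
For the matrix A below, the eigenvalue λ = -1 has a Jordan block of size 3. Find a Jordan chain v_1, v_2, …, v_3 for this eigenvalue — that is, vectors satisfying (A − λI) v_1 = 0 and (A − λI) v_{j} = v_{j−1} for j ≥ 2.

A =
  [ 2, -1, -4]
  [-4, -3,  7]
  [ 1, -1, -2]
A Jordan chain for λ = -1 of length 3:
v_1 = (9, 3, 6)ᵀ
v_2 = (3, -4, 1)ᵀ
v_3 = (1, 0, 0)ᵀ

Let N = A − (-1)·I. We want v_3 with N^3 v_3 = 0 but N^2 v_3 ≠ 0; then v_{j-1} := N · v_j for j = 3, …, 2.

Pick v_3 = (1, 0, 0)ᵀ.
Then v_2 = N · v_3 = (3, -4, 1)ᵀ.
Then v_1 = N · v_2 = (9, 3, 6)ᵀ.

Sanity check: (A − (-1)·I) v_1 = (0, 0, 0)ᵀ = 0. ✓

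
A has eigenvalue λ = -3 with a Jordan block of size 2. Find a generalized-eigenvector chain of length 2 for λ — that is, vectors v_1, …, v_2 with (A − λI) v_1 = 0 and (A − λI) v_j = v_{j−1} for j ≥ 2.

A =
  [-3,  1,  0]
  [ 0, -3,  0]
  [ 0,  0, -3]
A Jordan chain for λ = -3 of length 2:
v_1 = (1, 0, 0)ᵀ
v_2 = (0, 1, 0)ᵀ

Let N = A − (-3)·I. We want v_2 with N^2 v_2 = 0 but N^1 v_2 ≠ 0; then v_{j-1} := N · v_j for j = 2, …, 2.

Pick v_2 = (0, 1, 0)ᵀ.
Then v_1 = N · v_2 = (1, 0, 0)ᵀ.

Sanity check: (A − (-3)·I) v_1 = (0, 0, 0)ᵀ = 0. ✓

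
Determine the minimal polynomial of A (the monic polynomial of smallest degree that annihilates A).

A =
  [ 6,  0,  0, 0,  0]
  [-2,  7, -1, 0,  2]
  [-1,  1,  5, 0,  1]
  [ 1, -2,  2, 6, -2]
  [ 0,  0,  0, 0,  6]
x^3 - 18*x^2 + 108*x - 216

The characteristic polynomial is χ_A(x) = (x - 6)^5, so the eigenvalues are known. The minimal polynomial is
  m_A(x) = Π_λ (x − λ)^{k_λ}
where k_λ is the size of the *largest* Jordan block for λ (equivalently, the smallest k with (A − λI)^k v = 0 for every generalised eigenvector v of λ).

  λ = 6: largest Jordan block has size 3, contributing (x − 6)^3

So m_A(x) = (x - 6)^3 = x^3 - 18*x^2 + 108*x - 216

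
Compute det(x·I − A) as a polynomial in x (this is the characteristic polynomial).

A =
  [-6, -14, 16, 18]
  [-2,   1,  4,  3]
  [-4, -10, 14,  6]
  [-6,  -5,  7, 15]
x^4 - 24*x^3 + 216*x^2 - 864*x + 1296

Expanding det(x·I − A) (e.g. by cofactor expansion or by noting that A is similar to its Jordan form J, which has the same characteristic polynomial as A) gives
  χ_A(x) = x^4 - 24*x^3 + 216*x^2 - 864*x + 1296
which factors as (x - 6)^4. The eigenvalues (with algebraic multiplicities) are λ = 6 with multiplicity 4.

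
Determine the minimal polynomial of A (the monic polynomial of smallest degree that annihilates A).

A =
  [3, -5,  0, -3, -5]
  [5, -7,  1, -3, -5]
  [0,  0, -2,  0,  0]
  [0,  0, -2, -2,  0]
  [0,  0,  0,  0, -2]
x^3 + 6*x^2 + 12*x + 8

The characteristic polynomial is χ_A(x) = (x + 2)^5, so the eigenvalues are known. The minimal polynomial is
  m_A(x) = Π_λ (x − λ)^{k_λ}
where k_λ is the size of the *largest* Jordan block for λ (equivalently, the smallest k with (A − λI)^k v = 0 for every generalised eigenvector v of λ).

  λ = -2: largest Jordan block has size 3, contributing (x + 2)^3

So m_A(x) = (x + 2)^3 = x^3 + 6*x^2 + 12*x + 8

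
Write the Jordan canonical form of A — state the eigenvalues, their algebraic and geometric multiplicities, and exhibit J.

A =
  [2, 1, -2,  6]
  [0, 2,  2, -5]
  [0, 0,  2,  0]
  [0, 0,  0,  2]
J_3(2) ⊕ J_1(2)

The characteristic polynomial is
  det(x·I − A) = x^4 - 8*x^3 + 24*x^2 - 32*x + 16 = (x - 2)^4

Eigenvalues and multiplicities (the geometric multiplicity of λ is n − rank(A − λI), which equals the number of Jordan blocks for λ):
  λ = 2: algebraic multiplicity = 4, geometric multiplicity = 2

Determining the block sizes for each eigenvalue:
  λ = 2: with am = 4 and gm = 2, the partition is not yet determined (e.g. several partitions of 4 into 2 parts exist). Let N = A − (2)·I. Computing rank(N^1) = 2, rank(N^2) = 1, rank(N^3) = 0; the number of blocks of size ≥ j is rank(N^{j−1}) − rank(N^j), giving [2, 1, 1]. So we have 1 block(s) of size 3, 1 block(s) of size 1 → block sizes [3, 1]

Assembling the blocks gives a Jordan form
J =
  [2, 1, 0, 0]
  [0, 2, 1, 0]
  [0, 0, 2, 0]
  [0, 0, 0, 2]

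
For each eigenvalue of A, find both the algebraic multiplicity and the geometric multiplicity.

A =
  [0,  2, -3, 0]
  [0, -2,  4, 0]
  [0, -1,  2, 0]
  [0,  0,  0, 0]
λ = 0: alg = 4, geom = 2

Step 1 — factor the characteristic polynomial to read off the algebraic multiplicities:
  χ_A(x) = x^4

Step 2 — compute geometric multiplicities via the rank-nullity identity g(λ) = n − rank(A − λI):
  rank(A − (0)·I) = 2, so dim ker(A − (0)·I) = n − 2 = 2

Summary:
  λ = 0: algebraic multiplicity = 4, geometric multiplicity = 2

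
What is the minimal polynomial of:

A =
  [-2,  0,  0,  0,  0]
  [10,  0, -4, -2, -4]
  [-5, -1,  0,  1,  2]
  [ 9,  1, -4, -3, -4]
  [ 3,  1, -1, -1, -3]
x^2 + 3*x + 2

The characteristic polynomial is χ_A(x) = (x + 1)^2*(x + 2)^3, so the eigenvalues are known. The minimal polynomial is
  m_A(x) = Π_λ (x − λ)^{k_λ}
where k_λ is the size of the *largest* Jordan block for λ (equivalently, the smallest k with (A − λI)^k v = 0 for every generalised eigenvector v of λ).

  λ = -2: largest Jordan block has size 1, contributing (x + 2)
  λ = -1: largest Jordan block has size 1, contributing (x + 1)

So m_A(x) = (x + 1)*(x + 2) = x^2 + 3*x + 2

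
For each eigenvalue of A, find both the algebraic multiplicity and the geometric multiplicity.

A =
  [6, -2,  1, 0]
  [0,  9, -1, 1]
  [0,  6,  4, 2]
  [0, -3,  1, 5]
λ = 6: alg = 4, geom = 2

Step 1 — factor the characteristic polynomial to read off the algebraic multiplicities:
  χ_A(x) = (x - 6)^4

Step 2 — compute geometric multiplicities via the rank-nullity identity g(λ) = n − rank(A − λI):
  rank(A − (6)·I) = 2, so dim ker(A − (6)·I) = n − 2 = 2

Summary:
  λ = 6: algebraic multiplicity = 4, geometric multiplicity = 2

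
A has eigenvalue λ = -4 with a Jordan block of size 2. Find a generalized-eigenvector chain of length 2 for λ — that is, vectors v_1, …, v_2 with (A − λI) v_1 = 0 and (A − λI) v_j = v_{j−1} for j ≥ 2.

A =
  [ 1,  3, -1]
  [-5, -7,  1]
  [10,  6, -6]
A Jordan chain for λ = -4 of length 2:
v_1 = (5, -5, 10)ᵀ
v_2 = (1, 0, 0)ᵀ

Let N = A − (-4)·I. We want v_2 with N^2 v_2 = 0 but N^1 v_2 ≠ 0; then v_{j-1} := N · v_j for j = 2, …, 2.

Pick v_2 = (1, 0, 0)ᵀ.
Then v_1 = N · v_2 = (5, -5, 10)ᵀ.

Sanity check: (A − (-4)·I) v_1 = (0, 0, 0)ᵀ = 0. ✓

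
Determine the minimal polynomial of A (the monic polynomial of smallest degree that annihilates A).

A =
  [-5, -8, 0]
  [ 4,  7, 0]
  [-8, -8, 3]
x^2 - 2*x - 3

The characteristic polynomial is χ_A(x) = (x - 3)^2*(x + 1), so the eigenvalues are known. The minimal polynomial is
  m_A(x) = Π_λ (x − λ)^{k_λ}
where k_λ is the size of the *largest* Jordan block for λ (equivalently, the smallest k with (A − λI)^k v = 0 for every generalised eigenvector v of λ).

  λ = -1: largest Jordan block has size 1, contributing (x + 1)
  λ = 3: largest Jordan block has size 1, contributing (x − 3)

So m_A(x) = (x - 3)*(x + 1) = x^2 - 2*x - 3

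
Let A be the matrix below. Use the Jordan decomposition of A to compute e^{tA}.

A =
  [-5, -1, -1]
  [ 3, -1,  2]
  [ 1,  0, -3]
e^{tA} =
  [-2*t*exp(-3*t) + exp(-3*t), -t*exp(-3*t), -t*exp(-3*t)]
  [t^2*exp(-3*t) + 3*t*exp(-3*t), t^2*exp(-3*t)/2 + 2*t*exp(-3*t) + exp(-3*t), t^2*exp(-3*t)/2 + 2*t*exp(-3*t)]
  [-t^2*exp(-3*t) + t*exp(-3*t), -t^2*exp(-3*t)/2, -t^2*exp(-3*t)/2 + exp(-3*t)]

Strategy: write A = P · J · P⁻¹ where J is a Jordan canonical form, so e^{tA} = P · e^{tJ} · P⁻¹, and e^{tJ} can be computed block-by-block.

A has Jordan form
J =
  [-3,  1,  0]
  [ 0, -3,  1]
  [ 0,  0, -3]
(up to reordering of blocks).

Per-block formulas:
  For a 3×3 Jordan block J_3(-3): exp(t · J_3(-3)) = e^(-3t)·(I + t·N + (t^2/2)·N^2), where N is the 3×3 nilpotent shift.

After assembling e^{tJ} and conjugating by P, we get:

e^{tA} =
  [-2*t*exp(-3*t) + exp(-3*t), -t*exp(-3*t), -t*exp(-3*t)]
  [t^2*exp(-3*t) + 3*t*exp(-3*t), t^2*exp(-3*t)/2 + 2*t*exp(-3*t) + exp(-3*t), t^2*exp(-3*t)/2 + 2*t*exp(-3*t)]
  [-t^2*exp(-3*t) + t*exp(-3*t), -t^2*exp(-3*t)/2, -t^2*exp(-3*t)/2 + exp(-3*t)]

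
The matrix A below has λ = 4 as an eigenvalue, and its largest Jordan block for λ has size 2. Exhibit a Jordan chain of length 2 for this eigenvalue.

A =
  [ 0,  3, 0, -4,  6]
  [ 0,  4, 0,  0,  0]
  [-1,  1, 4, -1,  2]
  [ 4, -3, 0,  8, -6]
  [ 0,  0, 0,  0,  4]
A Jordan chain for λ = 4 of length 2:
v_1 = (-4, 0, -1, 4, 0)ᵀ
v_2 = (1, 0, 0, 0, 0)ᵀ

Let N = A − (4)·I. We want v_2 with N^2 v_2 = 0 but N^1 v_2 ≠ 0; then v_{j-1} := N · v_j for j = 2, …, 2.

Pick v_2 = (1, 0, 0, 0, 0)ᵀ.
Then v_1 = N · v_2 = (-4, 0, -1, 4, 0)ᵀ.

Sanity check: (A − (4)·I) v_1 = (0, 0, 0, 0, 0)ᵀ = 0. ✓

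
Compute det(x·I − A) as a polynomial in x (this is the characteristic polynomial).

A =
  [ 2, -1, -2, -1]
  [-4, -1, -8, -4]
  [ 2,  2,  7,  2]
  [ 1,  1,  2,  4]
x^4 - 12*x^3 + 54*x^2 - 108*x + 81

Expanding det(x·I − A) (e.g. by cofactor expansion or by noting that A is similar to its Jordan form J, which has the same characteristic polynomial as A) gives
  χ_A(x) = x^4 - 12*x^3 + 54*x^2 - 108*x + 81
which factors as (x - 3)^4. The eigenvalues (with algebraic multiplicities) are λ = 3 with multiplicity 4.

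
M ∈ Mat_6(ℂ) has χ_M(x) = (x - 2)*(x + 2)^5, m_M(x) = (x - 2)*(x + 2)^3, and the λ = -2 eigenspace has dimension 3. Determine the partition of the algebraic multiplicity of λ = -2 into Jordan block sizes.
Block sizes for λ = -2: [3, 1, 1]

Step 1 — from the characteristic polynomial, algebraic multiplicity of λ = -2 is 5. From dim ker(M − (-2)·I) = 3, there are exactly 3 Jordan blocks for λ = -2.
Step 2 — from the minimal polynomial, the factor (x + 2)^3 tells us the largest block for λ = -2 has size 3.
Step 3 — with total size 5, 3 blocks, and largest block 3, the block sizes (in nonincreasing order) are [3, 1, 1].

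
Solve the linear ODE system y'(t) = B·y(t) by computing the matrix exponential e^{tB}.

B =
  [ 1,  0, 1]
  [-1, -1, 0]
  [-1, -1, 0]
e^{tB} =
  [t + 1, -t^2/2, t^2/2 + t]
  [-t, t^2/2 - t + 1, -t^2/2]
  [-t, t^2/2 - t, 1 - t^2/2]

Strategy: write B = P · J · P⁻¹ where J is a Jordan canonical form, so e^{tB} = P · e^{tJ} · P⁻¹, and e^{tJ} can be computed block-by-block.

B has Jordan form
J =
  [0, 1, 0]
  [0, 0, 1]
  [0, 0, 0]
(up to reordering of blocks).

Per-block formulas:
  For a 3×3 Jordan block J_3(0): exp(t · J_3(0)) = e^(0t)·(I + t·N + (t^2/2)·N^2), where N is the 3×3 nilpotent shift.

After assembling e^{tJ} and conjugating by P, we get:

e^{tB} =
  [t + 1, -t^2/2, t^2/2 + t]
  [-t, t^2/2 - t + 1, -t^2/2]
  [-t, t^2/2 - t, 1 - t^2/2]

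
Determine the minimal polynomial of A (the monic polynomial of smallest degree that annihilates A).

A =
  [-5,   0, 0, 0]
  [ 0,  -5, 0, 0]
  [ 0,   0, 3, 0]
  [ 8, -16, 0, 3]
x^2 + 2*x - 15

The characteristic polynomial is χ_A(x) = (x - 3)^2*(x + 5)^2, so the eigenvalues are known. The minimal polynomial is
  m_A(x) = Π_λ (x − λ)^{k_λ}
where k_λ is the size of the *largest* Jordan block for λ (equivalently, the smallest k with (A − λI)^k v = 0 for every generalised eigenvector v of λ).

  λ = -5: largest Jordan block has size 1, contributing (x + 5)
  λ = 3: largest Jordan block has size 1, contributing (x − 3)

So m_A(x) = (x - 3)*(x + 5) = x^2 + 2*x - 15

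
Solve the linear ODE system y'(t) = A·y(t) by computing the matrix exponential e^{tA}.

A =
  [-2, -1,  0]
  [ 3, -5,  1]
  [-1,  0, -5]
e^{tA} =
  [t^2*exp(-4*t)/2 + 2*t*exp(-4*t) + exp(-4*t), -t^2*exp(-4*t)/2 - t*exp(-4*t), -t^2*exp(-4*t)/2]
  [t^2*exp(-4*t) + 3*t*exp(-4*t), -t^2*exp(-4*t) - t*exp(-4*t) + exp(-4*t), -t^2*exp(-4*t) + t*exp(-4*t)]
  [-t^2*exp(-4*t)/2 - t*exp(-4*t), t^2*exp(-4*t)/2, t^2*exp(-4*t)/2 - t*exp(-4*t) + exp(-4*t)]

Strategy: write A = P · J · P⁻¹ where J is a Jordan canonical form, so e^{tA} = P · e^{tJ} · P⁻¹, and e^{tJ} can be computed block-by-block.

A has Jordan form
J =
  [-4,  1,  0]
  [ 0, -4,  1]
  [ 0,  0, -4]
(up to reordering of blocks).

Per-block formulas:
  For a 3×3 Jordan block J_3(-4): exp(t · J_3(-4)) = e^(-4t)·(I + t·N + (t^2/2)·N^2), where N is the 3×3 nilpotent shift.

After assembling e^{tJ} and conjugating by P, we get:

e^{tA} =
  [t^2*exp(-4*t)/2 + 2*t*exp(-4*t) + exp(-4*t), -t^2*exp(-4*t)/2 - t*exp(-4*t), -t^2*exp(-4*t)/2]
  [t^2*exp(-4*t) + 3*t*exp(-4*t), -t^2*exp(-4*t) - t*exp(-4*t) + exp(-4*t), -t^2*exp(-4*t) + t*exp(-4*t)]
  [-t^2*exp(-4*t)/2 - t*exp(-4*t), t^2*exp(-4*t)/2, t^2*exp(-4*t)/2 - t*exp(-4*t) + exp(-4*t)]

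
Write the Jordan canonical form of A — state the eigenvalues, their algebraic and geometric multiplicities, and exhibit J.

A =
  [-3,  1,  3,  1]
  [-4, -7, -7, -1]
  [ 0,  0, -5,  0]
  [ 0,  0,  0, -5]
J_3(-5) ⊕ J_1(-5)

The characteristic polynomial is
  det(x·I − A) = x^4 + 20*x^3 + 150*x^2 + 500*x + 625 = (x + 5)^4

Eigenvalues and multiplicities (the geometric multiplicity of λ is n − rank(A − λI), which equals the number of Jordan blocks for λ):
  λ = -5: algebraic multiplicity = 4, geometric multiplicity = 2

Determining the block sizes for each eigenvalue:
  λ = -5: with am = 4 and gm = 2, the partition is not yet determined (e.g. several partitions of 4 into 2 parts exist). Let N = A − (-5)·I. Computing rank(N^1) = 2, rank(N^2) = 1, rank(N^3) = 0; the number of blocks of size ≥ j is rank(N^{j−1}) − rank(N^j), giving [2, 1, 1]. So we have 1 block(s) of size 3, 1 block(s) of size 1 → block sizes [3, 1]

Assembling the blocks gives a Jordan form
J =
  [-5,  1,  0,  0]
  [ 0, -5,  1,  0]
  [ 0,  0, -5,  0]
  [ 0,  0,  0, -5]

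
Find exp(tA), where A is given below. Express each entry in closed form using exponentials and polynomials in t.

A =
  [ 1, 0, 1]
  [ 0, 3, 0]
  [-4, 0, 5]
e^{tA} =
  [-2*t*exp(3*t) + exp(3*t), 0, t*exp(3*t)]
  [0, exp(3*t), 0]
  [-4*t*exp(3*t), 0, 2*t*exp(3*t) + exp(3*t)]

Strategy: write A = P · J · P⁻¹ where J is a Jordan canonical form, so e^{tA} = P · e^{tJ} · P⁻¹, and e^{tJ} can be computed block-by-block.

A has Jordan form
J =
  [3, 1, 0]
  [0, 3, 0]
  [0, 0, 3]
(up to reordering of blocks).

Per-block formulas:
  For a 1×1 block at λ = 3: exp(t · [3]) = [e^(3t)].
  For a 2×2 Jordan block J_2(3): exp(t · J_2(3)) = e^(3t)·(I + t·N), where N is the 2×2 nilpotent shift.

After assembling e^{tJ} and conjugating by P, we get:

e^{tA} =
  [-2*t*exp(3*t) + exp(3*t), 0, t*exp(3*t)]
  [0, exp(3*t), 0]
  [-4*t*exp(3*t), 0, 2*t*exp(3*t) + exp(3*t)]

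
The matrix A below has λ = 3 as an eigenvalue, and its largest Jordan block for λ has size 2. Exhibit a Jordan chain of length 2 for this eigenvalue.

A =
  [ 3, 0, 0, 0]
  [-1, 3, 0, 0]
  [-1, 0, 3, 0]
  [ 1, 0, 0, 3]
A Jordan chain for λ = 3 of length 2:
v_1 = (0, -1, -1, 1)ᵀ
v_2 = (1, 0, 0, 0)ᵀ

Let N = A − (3)·I. We want v_2 with N^2 v_2 = 0 but N^1 v_2 ≠ 0; then v_{j-1} := N · v_j for j = 2, …, 2.

Pick v_2 = (1, 0, 0, 0)ᵀ.
Then v_1 = N · v_2 = (0, -1, -1, 1)ᵀ.

Sanity check: (A − (3)·I) v_1 = (0, 0, 0, 0)ᵀ = 0. ✓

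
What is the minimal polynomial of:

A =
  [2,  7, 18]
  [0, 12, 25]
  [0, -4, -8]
x^3 - 6*x^2 + 12*x - 8

The characteristic polynomial is χ_A(x) = (x - 2)^3, so the eigenvalues are known. The minimal polynomial is
  m_A(x) = Π_λ (x − λ)^{k_λ}
where k_λ is the size of the *largest* Jordan block for λ (equivalently, the smallest k with (A − λI)^k v = 0 for every generalised eigenvector v of λ).

  λ = 2: largest Jordan block has size 3, contributing (x − 2)^3

So m_A(x) = (x - 2)^3 = x^3 - 6*x^2 + 12*x - 8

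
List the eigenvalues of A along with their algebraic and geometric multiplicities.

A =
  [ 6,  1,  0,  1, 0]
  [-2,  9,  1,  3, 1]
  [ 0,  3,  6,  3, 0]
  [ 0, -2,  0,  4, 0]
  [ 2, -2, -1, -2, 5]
λ = 6: alg = 5, geom = 3

Step 1 — factor the characteristic polynomial to read off the algebraic multiplicities:
  χ_A(x) = (x - 6)^5

Step 2 — compute geometric multiplicities via the rank-nullity identity g(λ) = n − rank(A − λI):
  rank(A − (6)·I) = 2, so dim ker(A − (6)·I) = n − 2 = 3

Summary:
  λ = 6: algebraic multiplicity = 5, geometric multiplicity = 3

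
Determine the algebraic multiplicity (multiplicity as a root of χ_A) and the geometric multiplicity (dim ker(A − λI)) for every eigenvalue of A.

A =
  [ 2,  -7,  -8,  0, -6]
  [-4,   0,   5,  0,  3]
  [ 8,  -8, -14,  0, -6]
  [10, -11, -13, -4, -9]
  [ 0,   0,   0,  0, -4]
λ = -4: alg = 5, geom = 3

Step 1 — factor the characteristic polynomial to read off the algebraic multiplicities:
  χ_A(x) = (x + 4)^5

Step 2 — compute geometric multiplicities via the rank-nullity identity g(λ) = n − rank(A − λI):
  rank(A − (-4)·I) = 2, so dim ker(A − (-4)·I) = n − 2 = 3

Summary:
  λ = -4: algebraic multiplicity = 5, geometric multiplicity = 3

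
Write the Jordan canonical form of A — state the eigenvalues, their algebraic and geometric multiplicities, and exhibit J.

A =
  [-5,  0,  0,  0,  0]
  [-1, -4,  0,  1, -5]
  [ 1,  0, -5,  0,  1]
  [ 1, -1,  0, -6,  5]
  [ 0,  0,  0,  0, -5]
J_2(-5) ⊕ J_2(-5) ⊕ J_1(-5)

The characteristic polynomial is
  det(x·I − A) = x^5 + 25*x^4 + 250*x^3 + 1250*x^2 + 3125*x + 3125 = (x + 5)^5

Eigenvalues and multiplicities (the geometric multiplicity of λ is n − rank(A − λI), which equals the number of Jordan blocks for λ):
  λ = -5: algebraic multiplicity = 5, geometric multiplicity = 3

Determining the block sizes for each eigenvalue:
  λ = -5: with am = 5 and gm = 3, the partition is not yet determined (e.g. several partitions of 5 into 3 parts exist). Let N = A − (-5)·I. Computing rank(N^1) = 2, rank(N^2) = 0; the number of blocks of size ≥ j is rank(N^{j−1}) − rank(N^j), giving [3, 2]. So we have 2 block(s) of size 2, 1 block(s) of size 1 → block sizes [2, 2, 1]

Assembling the blocks gives a Jordan form
J =
  [-5,  1,  0,  0,  0]
  [ 0, -5,  0,  0,  0]
  [ 0,  0, -5,  1,  0]
  [ 0,  0,  0, -5,  0]
  [ 0,  0,  0,  0, -5]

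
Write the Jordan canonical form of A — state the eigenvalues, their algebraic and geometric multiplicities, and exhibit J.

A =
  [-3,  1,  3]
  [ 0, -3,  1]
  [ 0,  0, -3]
J_3(-3)

The characteristic polynomial is
  det(x·I − A) = x^3 + 9*x^2 + 27*x + 27 = (x + 3)^3

Eigenvalues and multiplicities (the geometric multiplicity of λ is n − rank(A − λI), which equals the number of Jordan blocks for λ):
  λ = -3: algebraic multiplicity = 3, geometric multiplicity = 1

Determining the block sizes for each eigenvalue:
  λ = -3: one block (gm = 1), so the single block has size am = 3 → block sizes [3]

Assembling the blocks gives a Jordan form
J =
  [-3,  1,  0]
  [ 0, -3,  1]
  [ 0,  0, -3]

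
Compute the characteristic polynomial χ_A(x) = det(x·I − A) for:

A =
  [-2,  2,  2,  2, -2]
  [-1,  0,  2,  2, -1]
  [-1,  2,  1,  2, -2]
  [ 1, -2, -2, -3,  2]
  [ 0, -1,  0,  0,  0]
x^5 + 4*x^4 + 6*x^3 + 4*x^2 + x

Expanding det(x·I − A) (e.g. by cofactor expansion or by noting that A is similar to its Jordan form J, which has the same characteristic polynomial as A) gives
  χ_A(x) = x^5 + 4*x^4 + 6*x^3 + 4*x^2 + x
which factors as x*(x + 1)^4. The eigenvalues (with algebraic multiplicities) are λ = -1 with multiplicity 4, λ = 0 with multiplicity 1.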